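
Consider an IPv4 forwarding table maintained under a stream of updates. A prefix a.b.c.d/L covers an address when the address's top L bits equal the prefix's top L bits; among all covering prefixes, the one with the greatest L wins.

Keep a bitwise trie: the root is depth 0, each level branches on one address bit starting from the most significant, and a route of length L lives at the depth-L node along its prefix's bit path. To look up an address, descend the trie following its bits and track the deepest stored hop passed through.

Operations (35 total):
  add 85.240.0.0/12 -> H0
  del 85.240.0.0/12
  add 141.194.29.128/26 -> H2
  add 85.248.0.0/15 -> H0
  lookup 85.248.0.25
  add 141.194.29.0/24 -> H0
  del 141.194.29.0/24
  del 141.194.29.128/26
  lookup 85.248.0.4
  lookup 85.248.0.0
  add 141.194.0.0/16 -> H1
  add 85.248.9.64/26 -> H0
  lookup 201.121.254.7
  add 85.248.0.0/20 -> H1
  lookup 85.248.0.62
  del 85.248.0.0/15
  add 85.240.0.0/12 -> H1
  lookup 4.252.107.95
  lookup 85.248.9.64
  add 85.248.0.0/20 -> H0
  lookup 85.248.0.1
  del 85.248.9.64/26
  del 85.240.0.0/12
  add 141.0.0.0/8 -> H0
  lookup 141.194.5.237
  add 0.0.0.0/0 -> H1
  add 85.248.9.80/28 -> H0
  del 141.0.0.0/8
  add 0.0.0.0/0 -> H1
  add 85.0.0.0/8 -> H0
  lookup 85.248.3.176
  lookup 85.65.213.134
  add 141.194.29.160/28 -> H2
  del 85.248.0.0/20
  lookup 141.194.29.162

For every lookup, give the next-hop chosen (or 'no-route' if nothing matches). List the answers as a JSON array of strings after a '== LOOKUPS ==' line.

Apply in order:
  + 85.240.0.0/12 (H0) depth=12
  del 85.240.0.0/12 (clear depth 12)
  + 141.194.29.128/26 (H2) depth=26
  + 85.248.0.0/15 (H0) depth=15
  ? 85.248.0.25  path d0:-→d1:-→d2:-→d3:-→d4:-→d5:-→d6:-→d7:-→d8:-→d9:-→d10:-→d11:-→d12:-→d13:-→d14:-→d15:H0  best=H0
  + 141.194.29.0/24 (H0) depth=24
  del 141.194.29.0/24 (clear depth 24)
  del 141.194.29.128/26 (clear depth 26)
  ? 85.248.0.4  path d0:-→d1:-→d2:-→d3:-→d4:-→d5:-→d6:-→d7:-→d8:-→d9:-→d10:-→d11:-→d12:-→d13:-→d14:-→d15:H0  best=H0
  ? 85.248.0.0  path d0:-→d1:-→d2:-→d3:-→d4:-→d5:-→d6:-→d7:-→d8:-→d9:-→d10:-→d11:-→d12:-→d13:-→d14:-→d15:H0  best=H0
  + 141.194.0.0/16 (H1) depth=16
  + 85.248.9.64/26 (H0) depth=26
  ? 201.121.254.7  path d0:-→d1:-  best=no-route
  + 85.248.0.0/20 (H1) depth=20
  ? 85.248.0.62  path d0:-→d1:-→d2:-→d3:-→d4:-→d5:-→d6:-→d7:-→d8:-→d9:-→d10:-→d11:-→d12:-→d13:-→d14:-→d15:H0→d16:-→d17:-→d18:-→d19:-→d20:H1  best=H1
  del 85.248.0.0/15 (clear depth 15)
  + 85.240.0.0/12 (H1) depth=12
  ? 4.252.107.95  path d0:-→d1:-  best=no-route
  ? 85.248.9.64  path d0:-→d1:-→d2:-→d3:-→d4:-→d5:-→d6:-→d7:-→d8:-→d9:-→d10:-→d11:-→d12:H1→d13:-→d14:-→d15:-→d16:-→d17:-→d18:-→d19:-→d20:H1→d21:-→d22:-→d23:-→d24:-→d25:-→d26:H0  best=H0
  + 85.248.0.0/20 (H0) depth=20
  ? 85.248.0.1  path d0:-→d1:-→d2:-→d3:-→d4:-→d5:-→d6:-→d7:-→d8:-→d9:-→d10:-→d11:-→d12:H1→d13:-→d14:-→d15:-→d16:-→d17:-→d18:-→d19:-→d20:H0  best=H0
  del 85.248.9.64/26 (clear depth 26)
  del 85.240.0.0/12 (clear depth 12)
  + 141.0.0.0/8 (H0) depth=8
  ? 141.194.5.237  path d0:-→d1:-→d2:-→d3:-→d4:-→d5:-→d6:-→d7:-→d8:H0→d9:-→d10:-→d11:-→d12:-→d13:-→d14:-→d15:-→d16:H1→d17:-→d18:-→d19:-  best=H1
  + 0.0.0.0/0 (H1) depth=0
  + 85.248.9.80/28 (H0) depth=28
  del 141.0.0.0/8 (clear depth 8)
  + 0.0.0.0/0 (H1) depth=0
  + 85.0.0.0/8 (H0) depth=8
  ? 85.248.3.176  path d0:H1→d1:-→d2:-→d3:-→d4:-→d5:-→d6:-→d7:-→d8:H0→d9:-→d10:-→d11:-→d12:-→d13:-→d14:-→d15:-→d16:-→d17:-→d18:-→d19:-→d20:H0  best=H0
  ? 85.65.213.134  path d0:H1→d1:-→d2:-→d3:-→d4:-→d5:-→d6:-→d7:-→d8:H0  best=H0
  + 141.194.29.160/28 (H2) depth=28
  del 85.248.0.0/20 (clear depth 20)
  ? 141.194.29.162  path d0:H1→d1:-→d2:-→d3:-→d4:-→d5:-→d6:-→d7:-→d8:-→d9:-→d10:-→d11:-→d12:-→d13:-→d14:-→d15:-→d16:H1→d17:-→d18:-→d19:-→d20:-→d21:-→d22:-→d23:-→d24:-→d25:-→d26:-→d27:-→d28:H2  best=H2

== LOOKUPS ==
["H0","H0","H0","no-route","H1","no-route","H0","H0","H1","H0","H0","H2"]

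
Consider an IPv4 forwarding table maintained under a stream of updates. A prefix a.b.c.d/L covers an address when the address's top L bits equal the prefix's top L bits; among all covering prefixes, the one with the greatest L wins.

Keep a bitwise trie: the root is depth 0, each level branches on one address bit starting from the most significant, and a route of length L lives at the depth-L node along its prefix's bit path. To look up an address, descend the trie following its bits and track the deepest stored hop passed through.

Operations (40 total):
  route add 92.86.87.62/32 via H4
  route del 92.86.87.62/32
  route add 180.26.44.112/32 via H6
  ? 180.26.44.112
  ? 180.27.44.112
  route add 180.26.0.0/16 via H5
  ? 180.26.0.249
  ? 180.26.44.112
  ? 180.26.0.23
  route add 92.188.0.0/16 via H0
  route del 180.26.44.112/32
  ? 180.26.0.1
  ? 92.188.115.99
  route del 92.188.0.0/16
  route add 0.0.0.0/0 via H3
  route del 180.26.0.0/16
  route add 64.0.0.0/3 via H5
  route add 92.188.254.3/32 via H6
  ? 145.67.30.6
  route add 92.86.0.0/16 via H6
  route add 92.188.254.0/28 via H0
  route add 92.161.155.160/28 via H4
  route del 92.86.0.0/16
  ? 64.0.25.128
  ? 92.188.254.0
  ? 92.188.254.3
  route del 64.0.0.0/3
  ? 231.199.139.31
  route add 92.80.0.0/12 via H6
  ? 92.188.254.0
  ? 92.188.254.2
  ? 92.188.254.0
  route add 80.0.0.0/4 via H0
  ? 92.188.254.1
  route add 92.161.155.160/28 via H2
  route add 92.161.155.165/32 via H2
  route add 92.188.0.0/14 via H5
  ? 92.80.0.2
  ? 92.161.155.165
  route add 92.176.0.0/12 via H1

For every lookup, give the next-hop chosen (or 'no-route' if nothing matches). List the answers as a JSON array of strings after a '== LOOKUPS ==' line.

Trace:
  add 92.86.87.62/32 -> H4 at depth 32
  del 92.86.87.62/32 (clear depth 32)
  add 180.26.44.112/32 -> H6 at depth 32
  lookup 180.26.44.112: bits 10110100000110100010110001110000 walk d0:-→d1:-→d2:-→d3:-→d4:-→d5:-→d6:-→d7:-→d8:-→d9:-→d10:-→d11:-→d12:-→d13:-→d14:-→d15:-→d16:-→d17:-→d18:-→d19:-→d20:-→d21:-→d22:-→d23:-→d24:-→d25:-→d26:-→d27:-→d28:-→d29:-→d30:-→d31:-→d32:H6 -> H6
  lookup 180.27.44.112: bits 101101000001101 walk d0:-→d1:-→d2:-→d3:-→d4:-→d5:-→d6:-→d7:-→d8:-→d9:-→d10:-→d11:-→d12:-→d13:-→d14:-→d15:- -> no-route
  add 180.26.0.0/16 -> H5 at depth 16
  lookup 180.26.0.249: bits 101101000001101000 walk d0:-→d1:-→d2:-→d3:-→d4:-→d5:-→d6:-→d7:-→d8:-→d9:-→d10:-→d11:-→d12:-→d13:-→d14:-→d15:-→d16:H5→d17:-→d18:- -> H5
  lookup 180.26.44.112: bits 10110100000110100010110001110000 walk d0:-→d1:-→d2:-→d3:-→d4:-→d5:-→d6:-→d7:-→d8:-→d9:-→d10:-→d11:-→d12:-→d13:-→d14:-→d15:-→d16:H5→d17:-→d18:-→d19:-→d20:-→d21:-→d22:-→d23:-→d24:-→d25:-→d26:-→d27:-→d28:-→d29:-→d30:-→d31:-→d32:H6 -> H6
  lookup 180.26.0.23: bits 101101000001101000 walk d0:-→d1:-→d2:-→d3:-→d4:-→d5:-→d6:-→d7:-→d8:-→d9:-→d10:-→d11:-→d12:-→d13:-→d14:-→d15:-→d16:H5→d17:-→d18:- -> H5
  add 92.188.0.0/16 -> H0 at depth 16
  del 180.26.44.112/32 (clear depth 32)
  lookup 180.26.0.1: bits 101101000001101000 walk d0:-→d1:-→d2:-→d3:-→d4:-→d5:-→d6:-→d7:-→d8:-→d9:-→d10:-→d11:-→d12:-→d13:-→d14:-→d15:-→d16:H5→d17:-→d18:- -> H5
  lookup 92.188.115.99: bits 0101110010111100 walk d0:-→d1:-→d2:-→d3:-→d4:-→d5:-→d6:-→d7:-→d8:-→d9:-→d10:-→d11:-→d12:-→d13:-→d14:-→d15:-→d16:H0 -> H0
  del 92.188.0.0/16 (clear depth 16)
  add 0.0.0.0/0 -> H3 at depth 0
  del 180.26.0.0/16 (clear depth 16)
  add 64.0.0.0/3 -> H5 at depth 3
  add 92.188.254.3/32 -> H6 at depth 32
  lookup 145.67.30.6: bits 10 walk d0:H3→d1:-→d2:- -> H3
  add 92.86.0.0/16 -> H6 at depth 16
  add 92.188.254.0/28 -> H0 at depth 28
  add 92.161.155.160/28 -> H4 at depth 28
  del 92.86.0.0/16 (clear depth 16)
  lookup 64.0.25.128: bits 010 walk d0:H3→d1:-→d2:-→d3:H5 -> H5
  lookup 92.188.254.0: bits 010111001011110011111110000000 walk d0:H3→d1:-→d2:-→d3:H5→d4:-→d5:-→d6:-→d7:-→d8:-→d9:-→d10:-→d11:-→d12:-→d13:-→d14:-→d15:-→d16:-→d17:-→d18:-→d19:-→d20:-→d21:-→d22:-→d23:-→d24:-→d25:-→d26:-→d27:-→d28:H0→d29:-→d30:- -> H0
  lookup 92.188.254.3: bits 01011100101111001111111000000011 walk d0:H3→d1:-→d2:-→d3:H5→d4:-→d5:-→d6:-→d7:-→d8:-→d9:-→d10:-→d11:-→d12:-→d13:-→d14:-→d15:-→d16:-→d17:-→d18:-→d19:-→d20:-→d21:-→d22:-→d23:-→d24:-→d25:-→d26:-→d27:-→d28:H0→d29:-→d30:-→d31:-→d32:H6 -> H6
  del 64.0.0.0/3 (clear depth 3)
  lookup 231.199.139.31: bits 1 walk d0:H3→d1:- -> H3
  add 92.80.0.0/12 -> H6 at depth 12
  lookup 92.188.254.0: bits 010111001011110011111110000000 walk d0:H3→d1:-→d2:-→d3:-→d4:-→d5:-→d6:-→d7:-→d8:-→d9:-→d10:-→d11:-→d12:-→d13:-→d14:-→d15:-→d16:-→d17:-→d18:-→d19:-→d20:-→d21:-→d22:-→d23:-→d24:-→d25:-→d26:-→d27:-→d28:H0→d29:-→d30:- -> H0
  lookup 92.188.254.2: bits 0101110010111100111111100000001 walk d0:H3→d1:-→d2:-→d3:-→d4:-→d5:-→d6:-→d7:-→d8:-→d9:-→d10:-→d11:-→d12:-→d13:-→d14:-→d15:-→d16:-→d17:-→d18:-→d19:-→d20:-→d21:-→d22:-→d23:-→d24:-→d25:-→d26:-→d27:-→d28:H0→d29:-→d30:-→d31:- -> H0
  lookup 92.188.254.0: bits 010111001011110011111110000000 walk d0:H3→d1:-→d2:-→d3:-→d4:-→d5:-→d6:-→d7:-→d8:-→d9:-→d10:-→d11:-→d12:-→d13:-→d14:-→d15:-→d16:-→d17:-→d18:-→d19:-→d20:-→d21:-→d22:-→d23:-→d24:-→d25:-→d26:-→d27:-→d28:H0→d29:-→d30:- -> H0
  add 80.0.0.0/4 -> H0 at depth 4
  lookup 92.188.254.1: bits 010111001011110011111110000000 walk d0:H3→d1:-→d2:-→d3:-→d4:H0→d5:-→d6:-→d7:-→d8:-→d9:-→d10:-→d11:-→d12:-→d13:-→d14:-→d15:-→d16:-→d17:-→d18:-→d19:-→d20:-→d21:-→d22:-→d23:-→d24:-→d25:-→d26:-→d27:-→d28:H0→d29:-→d30:- -> H0
  add 92.161.155.160/28 -> H2 at depth 28
  add 92.161.155.165/32 -> H2 at depth 32
  add 92.188.0.0/14 -> H5 at depth 14
  lookup 92.80.0.2: bits 0101110001010 walk d0:H3→d1:-→d2:-→d3:-→d4:H0→d5:-→d6:-→d7:-→d8:-→d9:-→d10:-→d11:-→d12:H6→d13:- -> H6
  lookup 92.161.155.165: bits 01011100101000011001101110100101 walk d0:H3→d1:-→d2:-→d3:-→d4:H0→d5:-→d6:-→d7:-→d8:-→d9:-→d10:-→d11:-→d12:-→d13:-→d14:-→d15:-→d16:-→d17:-→d18:-→d19:-→d20:-→d21:-→d22:-→d23:-→d24:-→d25:-→d26:-→d27:-→d28:H2→d29:-→d30:-→d31:-→d32:H2 -> H2
  add 92.176.0.0/12 -> H1 at depth 12

== LOOKUPS ==
["H6","no-route","H5","H6","H5","H5","H0","H3","H5","H0","H6","H3","H0","H0","H0","H0","H6","H2"]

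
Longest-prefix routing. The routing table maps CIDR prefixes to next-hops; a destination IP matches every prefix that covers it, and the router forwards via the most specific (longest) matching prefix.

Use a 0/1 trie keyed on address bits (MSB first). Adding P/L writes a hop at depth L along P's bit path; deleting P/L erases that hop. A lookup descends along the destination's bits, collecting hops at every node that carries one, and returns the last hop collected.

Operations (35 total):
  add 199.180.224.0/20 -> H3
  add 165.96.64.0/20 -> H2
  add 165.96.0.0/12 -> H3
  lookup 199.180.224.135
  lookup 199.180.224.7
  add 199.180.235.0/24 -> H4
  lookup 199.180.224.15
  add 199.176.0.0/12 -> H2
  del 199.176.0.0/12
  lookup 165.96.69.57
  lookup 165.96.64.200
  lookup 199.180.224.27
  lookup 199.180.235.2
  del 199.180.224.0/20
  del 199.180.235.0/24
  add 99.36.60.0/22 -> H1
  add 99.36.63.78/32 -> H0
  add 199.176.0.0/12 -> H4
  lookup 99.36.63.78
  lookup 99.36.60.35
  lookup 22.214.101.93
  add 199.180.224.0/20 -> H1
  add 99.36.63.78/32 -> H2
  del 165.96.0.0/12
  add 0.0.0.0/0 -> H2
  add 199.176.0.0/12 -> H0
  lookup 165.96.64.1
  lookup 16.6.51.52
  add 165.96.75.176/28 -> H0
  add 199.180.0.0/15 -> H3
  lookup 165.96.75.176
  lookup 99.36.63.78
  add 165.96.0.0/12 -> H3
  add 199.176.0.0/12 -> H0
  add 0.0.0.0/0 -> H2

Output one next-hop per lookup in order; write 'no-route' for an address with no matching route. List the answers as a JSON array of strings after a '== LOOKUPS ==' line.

Process each operation:
  + 199.180.224.0/20 (H3) depth=20
  + 165.96.64.0/20 (H2) depth=20
  + 165.96.0.0/12 (H3) depth=12
  lookup 199.180.224.135: bits 11000111101101001110 walk d0:-→d1:-→d2:-→d3:-→d4:-→d5:-→d6:-→d7:-→d8:-→d9:-→d10:-→d11:-→d12:-→d13:-→d14:-→d15:-→d16:-→d17:-→d18:-→d19:-→d20:H3 -> H3
  lookup 199.180.224.7: bits 11000111101101001110 walk d0:-→d1:-→d2:-→d3:-→d4:-→d5:-→d6:-→d7:-→d8:-→d9:-→d10:-→d11:-→d12:-→d13:-→d14:-→d15:-→d16:-→d17:-→d18:-→d19:-→d20:H3 -> H3
  + 199.180.235.0/24 (H4) depth=24
  lookup 199.180.224.15: bits 11000111101101001110 walk d0:-→d1:-→d2:-→d3:-→d4:-→d5:-→d6:-→d7:-→d8:-→d9:-→d10:-→d11:-→d12:-→d13:-→d14:-→d15:-→d16:-→d17:-→d18:-→d19:-→d20:H3 -> H3
  + 199.176.0.0/12 (H2) depth=12
  del 199.176.0.0/12 (clear depth 12)
  lookup 165.96.69.57: bits 10100101011000000100 walk d0:-→d1:-→d2:-→d3:-→d4:-→d5:-→d6:-→d7:-→d8:-→d9:-→d10:-→d11:-→d12:H3→d13:-→d14:-→d15:-→d16:-→d17:-→d18:-→d19:-→d20:H2 -> H2
  lookup 165.96.64.200: bits 10100101011000000100 walk d0:-→d1:-→d2:-→d3:-→d4:-→d5:-→d6:-→d7:-→d8:-→d9:-→d10:-→d11:-→d12:H3→d13:-→d14:-→d15:-→d16:-→d17:-→d18:-→d19:-→d20:H2 -> H2
  lookup 199.180.224.27: bits 11000111101101001110 walk d0:-→d1:-→d2:-→d3:-→d4:-→d5:-→d6:-→d7:-→d8:-→d9:-→d10:-→d11:-→d12:-→d13:-→d14:-→d15:-→d16:-→d17:-→d18:-→d19:-→d20:H3 -> H3
  lookup 199.180.235.2: bits 110001111011010011101011 walk d0:-→d1:-→d2:-→d3:-→d4:-→d5:-→d6:-→d7:-→d8:-→d9:-→d10:-→d11:-→d12:-→d13:-→d14:-→d15:-→d16:-→d17:-→d18:-→d19:-→d20:H3→d21:-→d22:-→d23:-→d24:H4 -> H4
  del 199.180.224.0/20 (clear depth 20)
  del 199.180.235.0/24 (clear depth 24)
  + 99.36.60.0/22 (H1) depth=22
  + 99.36.63.78/32 (H0) depth=32
  + 199.176.0.0/12 (H4) depth=12
  lookup 99.36.63.78: bits 01100011001001000011111101001110 walk d0:-→d1:-→d2:-→d3:-→d4:-→d5:-→d6:-→d7:-→d8:-→d9:-→d10:-→d11:-→d12:-→d13:-→d14:-→d15:-→d16:-→d17:-→d18:-→d19:-→d20:-→d21:-→d22:H1→d23:-→d24:-→d25:-→d26:-→d27:-→d28:-→d29:-→d30:-→d31:-→d32:H0 -> H0
  lookup 99.36.60.35: bits 0110001100100100001111 walk d0:-→d1:-→d2:-→d3:-→d4:-→d5:-→d6:-→d7:-→d8:-→d9:-→d10:-→d11:-→d12:-→d13:-→d14:-→d15:-→d16:-→d17:-→d18:-→d19:-→d20:-→d21:-→d22:H1 -> H1
  lookup 22.214.101.93: bits 0 walk d0:-→d1:- -> no-route
  + 199.180.224.0/20 (H1) depth=20
  + 99.36.63.78/32 (H2) depth=32
  del 165.96.0.0/12 (clear depth 12)
  + 0.0.0.0/0 (H2) depth=0
  + 199.176.0.0/12 (H0) depth=12
  lookup 165.96.64.1: bits 10100101011000000100 walk d0:H2→d1:-→d2:-→d3:-→d4:-→d5:-→d6:-→d7:-→d8:-→d9:-→d10:-→d11:-→d12:-→d13:-→d14:-→d15:-→d16:-→d17:-→d18:-→d19:-→d20:H2 -> H2
  lookup 16.6.51.52: bits 0 walk d0:H2→d1:- -> H2
  + 165.96.75.176/28 (H0) depth=28
  + 199.180.0.0/15 (H3) depth=15
  lookup 165.96.75.176: bits 1010010101100000010010111011 walk d0:H2→d1:-→d2:-→d3:-→d4:-→d5:-→d6:-→d7:-→d8:-→d9:-→d10:-→d11:-→d12:-→d13:-→d14:-→d15:-→d16:-→d17:-→d18:-→d19:-→d20:H2→d21:-→d22:-→d23:-→d24:-→d25:-→d26:-→d27:-→d28:H0 -> H0
  lookup 99.36.63.78: bits 01100011001001000011111101001110 walk d0:H2→d1:-→d2:-→d3:-→d4:-→d5:-→d6:-→d7:-→d8:-→d9:-→d10:-→d11:-→d12:-→d13:-→d14:-→d15:-→d16:-→d17:-→d18:-→d19:-→d20:-→d21:-→d22:H1→d23:-→d24:-→d25:-→d26:-→d27:-→d28:-→d29:-→d30:-→d31:-→d32:H2 -> H2
  + 165.96.0.0/12 (H3) depth=12
  + 199.176.0.0/12 (H0) depth=12
  + 0.0.0.0/0 (H2) depth=0

== LOOKUPS ==
["H3","H3","H3","H2","H2","H3","H4","H0","H1","no-route","H2","H2","H0","H2"]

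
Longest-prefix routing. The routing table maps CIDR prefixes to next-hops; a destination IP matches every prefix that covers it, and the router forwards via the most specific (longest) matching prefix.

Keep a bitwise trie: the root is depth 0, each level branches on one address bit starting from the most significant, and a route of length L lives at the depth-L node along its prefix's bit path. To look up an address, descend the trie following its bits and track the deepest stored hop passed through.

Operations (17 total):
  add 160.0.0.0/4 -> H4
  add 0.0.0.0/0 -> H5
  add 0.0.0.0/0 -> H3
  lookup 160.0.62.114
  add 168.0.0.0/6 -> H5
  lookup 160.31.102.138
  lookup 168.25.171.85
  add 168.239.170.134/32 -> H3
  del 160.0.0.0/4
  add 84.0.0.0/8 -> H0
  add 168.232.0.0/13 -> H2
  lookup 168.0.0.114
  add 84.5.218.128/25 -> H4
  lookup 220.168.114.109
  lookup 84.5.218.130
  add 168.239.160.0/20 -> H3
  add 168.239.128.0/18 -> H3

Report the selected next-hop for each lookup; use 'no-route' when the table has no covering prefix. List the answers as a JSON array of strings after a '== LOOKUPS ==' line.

Apply in order:
  + 160.0.0.0/4 (H4) depth=4
  + 0.0.0.0/0 (H5) depth=0
  + 0.0.0.0/0 (H3) depth=0
  lookup 160.0.62.114: bits 1010 walk d0:H3→d1:-→d2:-→d3:-→d4:H4 -> H4
  + 168.0.0.0/6 (H5) depth=6
  lookup 160.31.102.138: bits 1010 walk d0:H3→d1:-→d2:-→d3:-→d4:H4 -> H4
  lookup 168.25.171.85: bits 101010 walk d0:H3→d1:-→d2:-→d3:-→d4:H4→d5:-→d6:H5 -> H5
  + 168.239.170.134/32 (H3) depth=32
  - 160.0.0.0/4 clear@4
  + 84.0.0.0/8 (H0) depth=8
  + 168.232.0.0/13 (H2) depth=13
  lookup 168.0.0.114: bits 10101000 walk d0:H3→d1:-→d2:-→d3:-→d4:-→d5:-→d6:H5→d7:-→d8:- -> H5
  + 84.5.218.128/25 (H4) depth=25
  lookup 220.168.114.109: bits 1 walk d0:H3→d1:- -> H3
  lookup 84.5.218.130: bits 0101010000000101110110101 walk d0:H3→d1:-→d2:-→d3:-→d4:-→d5:-→d6:-→d7:-→d8:H0→d9:-→d10:-→d11:-→d12:-→d13:-→d14:-→d15:-→d16:-→d17:-→d18:-→d19:-→d20:-→d21:-→d22:-→d23:-→d24:-→d25:H4 -> H4
  + 168.239.160.0/20 (H3) depth=20
  + 168.239.128.0/18 (H3) depth=18

== LOOKUPS ==
["H4","H4","H5","H5","H3","H4"]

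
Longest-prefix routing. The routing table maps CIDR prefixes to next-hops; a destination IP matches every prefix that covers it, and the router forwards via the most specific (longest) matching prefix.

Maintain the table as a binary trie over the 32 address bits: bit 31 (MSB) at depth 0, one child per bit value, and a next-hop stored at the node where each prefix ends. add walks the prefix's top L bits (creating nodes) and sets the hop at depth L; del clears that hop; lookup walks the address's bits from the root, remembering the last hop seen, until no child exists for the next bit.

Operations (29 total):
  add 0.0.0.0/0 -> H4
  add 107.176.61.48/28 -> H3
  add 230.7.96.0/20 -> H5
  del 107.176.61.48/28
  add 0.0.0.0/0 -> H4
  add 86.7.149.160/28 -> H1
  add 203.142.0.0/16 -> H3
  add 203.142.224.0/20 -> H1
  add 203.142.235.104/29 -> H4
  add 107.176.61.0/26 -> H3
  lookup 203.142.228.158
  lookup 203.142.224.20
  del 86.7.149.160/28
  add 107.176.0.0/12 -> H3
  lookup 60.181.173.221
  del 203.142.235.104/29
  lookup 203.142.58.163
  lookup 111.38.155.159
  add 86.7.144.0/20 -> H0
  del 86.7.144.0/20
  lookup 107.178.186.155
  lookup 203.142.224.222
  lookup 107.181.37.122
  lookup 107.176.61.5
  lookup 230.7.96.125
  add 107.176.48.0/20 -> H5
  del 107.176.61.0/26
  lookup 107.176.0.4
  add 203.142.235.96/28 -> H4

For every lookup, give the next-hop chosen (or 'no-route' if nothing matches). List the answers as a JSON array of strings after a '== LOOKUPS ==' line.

Process each operation:
  add 0.0.0.0/0 -> H4 at depth 0
  add 107.176.61.48/28 -> H3 at depth 28
  add 230.7.96.0/20 -> H5 at depth 20
  - 107.176.61.48/28 clear@28
  add 0.0.0.0/0 -> H4 at depth 0
  add 86.7.149.160/28 -> H1 at depth 28
  add 203.142.0.0/16 -> H3 at depth 16
  add 203.142.224.0/20 -> H1 at depth 20
  add 203.142.235.104/29 -> H4 at depth 29
  add 107.176.61.0/26 -> H3 at depth 26
  lookup 203.142.228.158: bits 11001011100011101110 walk d0:H4→d1:-→d2:-→d3:-→d4:-→d5:-→d6:-→d7:-→d8:-→d9:-→d10:-→d11:-→d12:-→d13:-→d14:-→d15:-→d16:H3→d17:-→d18:-→d19:-→d20:H1 -> H1
  lookup 203.142.224.20: bits 11001011100011101110 walk d0:H4→d1:-→d2:-→d3:-→d4:-→d5:-→d6:-→d7:-→d8:-→d9:-→d10:-→d11:-→d12:-→d13:-→d14:-→d15:-→d16:H3→d17:-→d18:-→d19:-→d20:H1 -> H1
  - 86.7.149.160/28 clear@28
  add 107.176.0.0/12 -> H3 at depth 12
  lookup 60.181.173.221: bits 0 walk d0:H4→d1:- -> H4
  - 203.142.235.104/29 clear@29
  lookup 203.142.58.163: bits 1100101110001110 walk d0:H4→d1:-→d2:-→d3:-→d4:-→d5:-→d6:-→d7:-→d8:-→d9:-→d10:-→d11:-→d12:-→d13:-→d14:-→d15:-→d16:H3 -> H3
  lookup 111.38.155.159: bits 01101 walk d0:H4→d1:-→d2:-→d3:-→d4:-→d5:- -> H4
  add 86.7.144.0/20 -> H0 at depth 20
  - 86.7.144.0/20 clear@20
  lookup 107.178.186.155: bits 01101011101100 walk d0:H4→d1:-→d2:-→d3:-→d4:-→d5:-→d6:-→d7:-→d8:-→d9:-→d10:-→d11:-→d12:H3→d13:-→d14:- -> H3
  lookup 203.142.224.222: bits 11001011100011101110 walk d0:H4→d1:-→d2:-→d3:-→d4:-→d5:-→d6:-→d7:-→d8:-→d9:-→d10:-→d11:-→d12:-→d13:-→d14:-→d15:-→d16:H3→d17:-→d18:-→d19:-→d20:H1 -> H1
  lookup 107.181.37.122: bits 0110101110110 walk d0:H4→d1:-→d2:-→d3:-→d4:-→d5:-→d6:-→d7:-→d8:-→d9:-→d10:-→d11:-→d12:H3→d13:- -> H3
  lookup 107.176.61.5: bits 01101011101100000011110100 walk d0:H4→d1:-→d2:-→d3:-→d4:-→d5:-→d6:-→d7:-→d8:-→d9:-→d10:-→d11:-→d12:H3→d13:-→d14:-→d15:-→d16:-→d17:-→d18:-→d19:-→d20:-→d21:-→d22:-→d23:-→d24:-→d25:-→d26:H3 -> H3
  lookup 230.7.96.125: bits 11100110000001110110 walk d0:H4→d1:-→d2:-→d3:-→d4:-→d5:-→d6:-→d7:-→d8:-→d9:-→d10:-→d11:-→d12:-→d13:-→d14:-→d15:-→d16:-→d17:-→d18:-→d19:-→d20:H5 -> H5
  add 107.176.48.0/20 -> H5 at depth 20
  - 107.176.61.0/26 clear@26
  lookup 107.176.0.4: bits 011010111011000000 walk d0:H4→d1:-→d2:-→d3:-→d4:-→d5:-→d6:-→d7:-→d8:-→d9:-→d10:-→d11:-→d12:H3→d13:-→d14:-→d15:-→d16:-→d17:-→d18:- -> H3
  add 203.142.235.96/28 -> H4 at depth 28

== LOOKUPS ==
["H1","H1","H4","H3","H4","H3","H1","H3","H3","H5","H3"]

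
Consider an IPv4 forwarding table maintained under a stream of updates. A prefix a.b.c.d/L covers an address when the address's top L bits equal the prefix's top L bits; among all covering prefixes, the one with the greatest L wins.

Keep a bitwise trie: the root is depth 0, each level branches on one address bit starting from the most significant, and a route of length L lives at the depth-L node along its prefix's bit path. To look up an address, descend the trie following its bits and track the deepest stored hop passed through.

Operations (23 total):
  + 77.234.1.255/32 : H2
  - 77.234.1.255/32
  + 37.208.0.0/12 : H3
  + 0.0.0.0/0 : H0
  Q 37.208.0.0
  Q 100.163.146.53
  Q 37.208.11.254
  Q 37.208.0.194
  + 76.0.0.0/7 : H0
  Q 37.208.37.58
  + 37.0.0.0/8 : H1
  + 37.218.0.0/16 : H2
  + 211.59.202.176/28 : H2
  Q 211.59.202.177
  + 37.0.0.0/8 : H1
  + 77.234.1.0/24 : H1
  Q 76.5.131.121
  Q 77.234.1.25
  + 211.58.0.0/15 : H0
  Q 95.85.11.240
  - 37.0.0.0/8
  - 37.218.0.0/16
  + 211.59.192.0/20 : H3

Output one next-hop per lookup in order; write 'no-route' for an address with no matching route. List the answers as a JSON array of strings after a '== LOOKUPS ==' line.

Process each operation:
  add 77.234.1.255/32 -> H2 at depth 32
  - 77.234.1.255/32 clear@32
  add 37.208.0.0/12 -> H3 at depth 12
  add 0.0.0.0/0 -> H0 at depth 0
  lookup 37.208.0.0: bits 001001011101 walk d0:H0→d1:-→d2:-→d3:-→d4:-→d5:-→d6:-→d7:-→d8:-→d9:-→d10:-→d11:-→d12:H3 -> H3
  lookup 100.163.146.53: bits 01 walk d0:H0→d1:-→d2:- -> H0
  lookup 37.208.11.254: bits 001001011101 walk d0:H0→d1:-→d2:-→d3:-→d4:-→d5:-→d6:-→d7:-→d8:-→d9:-→d10:-→d11:-→d12:H3 -> H3
  lookup 37.208.0.194: bits 001001011101 walk d0:H0→d1:-→d2:-→d3:-→d4:-→d5:-→d6:-→d7:-→d8:-→d9:-→d10:-→d11:-→d12:H3 -> H3
  add 76.0.0.0/7 -> H0 at depth 7
  lookup 37.208.37.58: bits 001001011101 walk d0:H0→d1:-→d2:-→d3:-→d4:-→d5:-→d6:-→d7:-→d8:-→d9:-→d10:-→d11:-→d12:H3 -> H3
  add 37.0.0.0/8 -> H1 at depth 8
  add 37.218.0.0/16 -> H2 at depth 16
  add 211.59.202.176/28 -> H2 at depth 28
  lookup 211.59.202.177: bits 1101001100111011110010101011 walk d0:H0→d1:-→d2:-→d3:-→d4:-→d5:-→d6:-→d7:-→d8:-→d9:-→d10:-→d11:-→d12:-→d13:-→d14:-→d15:-→d16:-→d17:-→d18:-→d19:-→d20:-→d21:-→d22:-→d23:-→d24:-→d25:-→d26:-→d27:-→d28:H2 -> H2
  add 37.0.0.0/8 -> H1 at depth 8
  add 77.234.1.0/24 -> H1 at depth 24
  lookup 76.5.131.121: bits 0100110 walk d0:H0→d1:-→d2:-→d3:-→d4:-→d5:-→d6:-→d7:H0 -> H0
  lookup 77.234.1.25: bits 010011011110101000000001 walk d0:H0→d1:-→d2:-→d3:-→d4:-→d5:-→d6:-→d7:H0→d8:-→d9:-→d10:-→d11:-→d12:-→d13:-→d14:-→d15:-→d16:-→d17:-→d18:-→d19:-→d20:-→d21:-→d22:-→d23:-→d24:H1 -> H1
  add 211.58.0.0/15 -> H0 at depth 15
  lookup 95.85.11.240: bits 010 walk d0:H0→d1:-→d2:-→d3:- -> H0
  - 37.0.0.0/8 clear@8
  - 37.218.0.0/16 clear@16
  add 211.59.192.0/20 -> H3 at depth 20

== LOOKUPS ==
["H3","H0","H3","H3","H3","H2","H0","H1","H0"]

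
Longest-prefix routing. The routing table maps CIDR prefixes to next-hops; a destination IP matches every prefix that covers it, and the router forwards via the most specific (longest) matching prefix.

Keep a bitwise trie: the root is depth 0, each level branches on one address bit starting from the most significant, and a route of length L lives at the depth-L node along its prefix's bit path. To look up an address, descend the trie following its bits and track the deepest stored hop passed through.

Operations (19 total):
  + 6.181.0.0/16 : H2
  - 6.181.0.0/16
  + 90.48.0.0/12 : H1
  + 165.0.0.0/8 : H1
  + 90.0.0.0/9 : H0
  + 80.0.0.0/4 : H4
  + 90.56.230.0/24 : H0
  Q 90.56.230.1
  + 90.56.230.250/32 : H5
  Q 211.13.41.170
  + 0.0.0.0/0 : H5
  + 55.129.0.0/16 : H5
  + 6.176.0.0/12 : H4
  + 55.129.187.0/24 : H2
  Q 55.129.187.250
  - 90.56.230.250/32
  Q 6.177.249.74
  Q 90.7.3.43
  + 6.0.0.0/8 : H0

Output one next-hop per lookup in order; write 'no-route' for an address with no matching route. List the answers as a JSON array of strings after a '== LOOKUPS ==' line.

Trace:
  + 6.181.0.0/16 (H2) depth=16
  - 6.181.0.0/16 clear@16
  + 90.48.0.0/12 (H1) depth=12
  + 165.0.0.0/8 (H1) depth=8
  + 90.0.0.0/9 (H0) depth=9
  + 80.0.0.0/4 (H4) depth=4
  + 90.56.230.0/24 (H0) depth=24
  ? 90.56.230.1  path d0:-→d1:-→d2:-→d3:-→d4:H4→d5:-→d6:-→d7:-→d8:-→d9:H0→d10:-→d11:-→d12:H1→d13:-→d14:-→d15:-→d16:-→d17:-→d18:-→d19:-→d20:-→d21:-→d22:-→d23:-→d24:H0  best=H0
  + 90.56.230.250/32 (H5) depth=32
  ? 211.13.41.170  path d0:-→d1:-  best=no-route
  + 0.0.0.0/0 (H5) depth=0
  + 55.129.0.0/16 (H5) depth=16
  + 6.176.0.0/12 (H4) depth=12
  + 55.129.187.0/24 (H2) depth=24
  ? 55.129.187.250  path d0:H5→d1:-→d2:-→d3:-→d4:-→d5:-→d6:-→d7:-→d8:-→d9:-→d10:-→d11:-→d12:-→d13:-→d14:-→d15:-→d16:H5→d17:-→d18:-→d19:-→d20:-→d21:-→d22:-→d23:-→d24:H2  best=H2
  - 90.56.230.250/32 clear@32
  ? 6.177.249.74  path d0:H5→d1:-→d2:-→d3:-→d4:-→d5:-→d6:-→d7:-→d8:-→d9:-→d10:-→d11:-→d12:H4→d13:-  best=H4
  ? 90.7.3.43  path d0:H5→d1:-→d2:-→d3:-→d4:H4→d5:-→d6:-→d7:-→d8:-→d9:H0→d10:-  best=H0
  + 6.0.0.0/8 (H0) depth=8

== LOOKUPS ==
["H0","no-route","H2","H4","H0"]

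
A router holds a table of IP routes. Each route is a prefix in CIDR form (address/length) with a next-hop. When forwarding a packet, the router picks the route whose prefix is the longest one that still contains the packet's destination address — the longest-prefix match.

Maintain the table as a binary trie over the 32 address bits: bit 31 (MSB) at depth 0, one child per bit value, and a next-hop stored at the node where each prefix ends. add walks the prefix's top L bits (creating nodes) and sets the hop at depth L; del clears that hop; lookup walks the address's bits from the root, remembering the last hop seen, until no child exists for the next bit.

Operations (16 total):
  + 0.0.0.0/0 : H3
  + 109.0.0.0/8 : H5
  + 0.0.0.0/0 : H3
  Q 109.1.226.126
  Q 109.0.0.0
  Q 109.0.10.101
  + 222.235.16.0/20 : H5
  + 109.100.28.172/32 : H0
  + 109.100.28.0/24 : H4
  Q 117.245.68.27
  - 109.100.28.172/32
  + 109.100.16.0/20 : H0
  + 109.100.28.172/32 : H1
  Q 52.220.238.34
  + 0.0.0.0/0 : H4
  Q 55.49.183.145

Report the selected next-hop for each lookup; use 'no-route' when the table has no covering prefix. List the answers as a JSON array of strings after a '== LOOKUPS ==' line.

Apply in order:
  + 0.0.0.0/0 (H3) depth=0
  + 109.0.0.0/8 (H5) depth=8
  + 0.0.0.0/0 (H3) depth=0
  ? 109.1.226.126  path d0:H3→d1:-→d2:-→d3:-→d4:-→d5:-→d6:-→d7:-→d8:H5  best=H5
  ? 109.0.0.0  path d0:H3→d1:-→d2:-→d3:-→d4:-→d5:-→d6:-→d7:-→d8:H5  best=H5
  ? 109.0.10.101  path d0:H3→d1:-→d2:-→d3:-→d4:-→d5:-→d6:-→d7:-→d8:H5  best=H5
  + 222.235.16.0/20 (H5) depth=20
  + 109.100.28.172/32 (H0) depth=32
  + 109.100.28.0/24 (H4) depth=24
  ? 117.245.68.27  path d0:H3→d1:-→d2:-→d3:-  best=H3
  del 109.100.28.172/32 (clear depth 32)
  + 109.100.16.0/20 (H0) depth=20
  + 109.100.28.172/32 (H1) depth=32
  ? 52.220.238.34  path d0:H3→d1:-  best=H3
  + 0.0.0.0/0 (H4) depth=0
  ? 55.49.183.145  path d0:H4→d1:-  best=H4

== LOOKUPS ==
["H5","H5","H5","H3","H3","H4"]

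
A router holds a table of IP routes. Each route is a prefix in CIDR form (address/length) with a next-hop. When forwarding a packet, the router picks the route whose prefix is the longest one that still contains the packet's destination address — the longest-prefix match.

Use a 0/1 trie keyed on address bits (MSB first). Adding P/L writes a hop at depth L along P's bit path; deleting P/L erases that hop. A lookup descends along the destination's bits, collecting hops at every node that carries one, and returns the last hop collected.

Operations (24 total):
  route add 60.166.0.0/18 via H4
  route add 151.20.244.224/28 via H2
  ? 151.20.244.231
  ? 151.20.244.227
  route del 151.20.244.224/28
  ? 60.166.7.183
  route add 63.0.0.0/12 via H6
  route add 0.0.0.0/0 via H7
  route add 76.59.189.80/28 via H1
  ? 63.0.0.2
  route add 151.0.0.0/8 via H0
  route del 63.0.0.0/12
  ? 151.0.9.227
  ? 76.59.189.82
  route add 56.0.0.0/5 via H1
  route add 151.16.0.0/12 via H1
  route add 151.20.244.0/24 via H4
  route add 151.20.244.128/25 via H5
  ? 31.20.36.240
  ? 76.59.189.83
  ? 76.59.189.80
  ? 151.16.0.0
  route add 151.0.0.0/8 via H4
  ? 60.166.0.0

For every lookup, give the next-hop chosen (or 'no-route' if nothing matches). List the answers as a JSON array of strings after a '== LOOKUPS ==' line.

Process each operation:
  add 60.166.0.0/18 -> H4 at depth 18
  add 151.20.244.224/28 -> H2 at depth 28
  Q 151.20.244.231: descend 1001011100010100111101001110 ; hops seen [H2] ; pick H2
  Q 151.20.244.227: descend 1001011100010100111101001110 ; hops seen [H2] ; pick H2
  del 151.20.244.224/28 (clear depth 28)
  Q 60.166.7.183: descend 001111001010011000 ; hops seen [H4] ; pick H4
  add 63.0.0.0/12 -> H6 at depth 12
  add 0.0.0.0/0 -> H7 at depth 0
  add 76.59.189.80/28 -> H1 at depth 28
  Q 63.0.0.2: descend 001111110000 ; hops seen [H7,H6] ; pick H6
  add 151.0.0.0/8 -> H0 at depth 8
  del 63.0.0.0/12 (clear depth 12)
  Q 151.0.9.227: descend 10010111000 ; hops seen [H7,H0] ; pick H0
  Q 76.59.189.82: descend 0100110000111011101111010101 ; hops seen [H7,H1] ; pick H1
  add 56.0.0.0/5 -> H1 at depth 5
  add 151.16.0.0/12 -> H1 at depth 12
  add 151.20.244.0/24 -> H4 at depth 24
  add 151.20.244.128/25 -> H5 at depth 25
  Q 31.20.36.240: descend 00 ; hops seen [H7] ; pick H7
  Q 76.59.189.83: descend 0100110000111011101111010101 ; hops seen [H7,H1] ; pick H1
  Q 76.59.189.80: descend 0100110000111011101111010101 ; hops seen [H7,H1] ; pick H1
  Q 151.16.0.0: descend 1001011100010 ; hops seen [H7,H0,H1] ; pick H1
  add 151.0.0.0/8 -> H4 at depth 8
  Q 60.166.0.0: descend 001111001010011000 ; hops seen [H7,H1,H4] ; pick H4

== LOOKUPS ==
["H2","H2","H4","H6","H0","H1","H7","H1","H1","H1","H4"]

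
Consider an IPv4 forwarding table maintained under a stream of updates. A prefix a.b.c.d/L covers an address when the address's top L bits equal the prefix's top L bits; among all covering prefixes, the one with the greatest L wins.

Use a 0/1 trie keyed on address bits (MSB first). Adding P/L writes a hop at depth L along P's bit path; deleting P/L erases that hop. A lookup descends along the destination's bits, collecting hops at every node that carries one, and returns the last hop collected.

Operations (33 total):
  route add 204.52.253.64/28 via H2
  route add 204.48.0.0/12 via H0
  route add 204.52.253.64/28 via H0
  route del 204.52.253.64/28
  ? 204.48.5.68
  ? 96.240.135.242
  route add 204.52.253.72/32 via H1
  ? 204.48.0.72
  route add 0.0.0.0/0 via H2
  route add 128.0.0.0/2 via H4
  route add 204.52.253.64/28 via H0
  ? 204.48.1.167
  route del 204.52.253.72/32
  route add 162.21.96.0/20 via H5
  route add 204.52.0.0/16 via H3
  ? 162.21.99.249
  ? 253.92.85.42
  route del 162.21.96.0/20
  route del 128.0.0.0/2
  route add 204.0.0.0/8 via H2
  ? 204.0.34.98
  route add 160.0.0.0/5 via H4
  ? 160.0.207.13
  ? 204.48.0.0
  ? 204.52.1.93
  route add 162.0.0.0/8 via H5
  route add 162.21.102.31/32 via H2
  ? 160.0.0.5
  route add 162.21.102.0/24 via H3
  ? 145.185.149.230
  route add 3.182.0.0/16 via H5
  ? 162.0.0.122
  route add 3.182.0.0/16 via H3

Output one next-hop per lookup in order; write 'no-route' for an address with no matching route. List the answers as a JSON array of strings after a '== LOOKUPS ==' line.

Apply in order:
  add 204.52.253.64/28 -> H2 at depth 28
  add 204.48.0.0/12 -> H0 at depth 12
  add 204.52.253.64/28 -> H0 at depth 28
  del 204.52.253.64/28 (clear depth 28)
  lookup 204.48.5.68: bits 1100110000110 walk d0:-→d1:-→d2:-→d3:-→d4:-→d5:-→d6:-→d7:-→d8:-→d9:-→d10:-→d11:-→d12:H0→d13:- -> H0
  lookup 96.240.135.242: bits ε walk d0:- -> no-route
  add 204.52.253.72/32 -> H1 at depth 32
  lookup 204.48.0.72: bits 1100110000110 walk d0:-→d1:-→d2:-→d3:-→d4:-→d5:-→d6:-→d7:-→d8:-→d9:-→d10:-→d11:-→d12:H0→d13:- -> H0
  add 0.0.0.0/0 -> H2 at depth 0
  add 128.0.0.0/2 -> H4 at depth 2
  add 204.52.253.64/28 -> H0 at depth 28
  lookup 204.48.1.167: bits 1100110000110 walk d0:H2→d1:-→d2:-→d3:-→d4:-→d5:-→d6:-→d7:-→d8:-→d9:-→d10:-→d11:-→d12:H0→d13:- -> H0
  del 204.52.253.72/32 (clear depth 32)
  add 162.21.96.0/20 -> H5 at depth 20
  add 204.52.0.0/16 -> H3 at depth 16
  lookup 162.21.99.249: bits 10100010000101010110 walk d0:H2→d1:-→d2:H4→d3:-→d4:-→d5:-→d6:-→d7:-→d8:-→d9:-→d10:-→d11:-→d12:-→d13:-→d14:-→d15:-→d16:-→d17:-→d18:-→d19:-→d20:H5 -> H5
  lookup 253.92.85.42: bits 11 walk d0:H2→d1:-→d2:- -> H2
  del 162.21.96.0/20 (clear depth 20)
  del 128.0.0.0/2 (clear depth 2)
  add 204.0.0.0/8 -> H2 at depth 8
  lookup 204.0.34.98: bits 1100110000 walk d0:H2→d1:-→d2:-→d3:-→d4:-→d5:-→d6:-→d7:-→d8:H2→d9:-→d10:- -> H2
  add 160.0.0.0/5 -> H4 at depth 5
  lookup 160.0.207.13: bits 101000 walk d0:H2→d1:-→d2:-→d3:-→d4:-→d5:H4→d6:- -> H4
  lookup 204.48.0.0: bits 1100110000110 walk d0:H2→d1:-→d2:-→d3:-→d4:-→d5:-→d6:-→d7:-→d8:H2→d9:-→d10:-→d11:-→d12:H0→d13:- -> H0
  lookup 204.52.1.93: bits 1100110000110100 walk d0:H2→d1:-→d2:-→d3:-→d4:-→d5:-→d6:-→d7:-→d8:H2→d9:-→d10:-→d11:-→d12:H0→d13:-→d14:-→d15:-→d16:H3 -> H3
  add 162.0.0.0/8 -> H5 at depth 8
  add 162.21.102.31/32 -> H2 at depth 32
  lookup 160.0.0.5: bits 101000 walk d0:H2→d1:-→d2:-→d3:-→d4:-→d5:H4→d6:- -> H4
  add 162.21.102.0/24 -> H3 at depth 24
  lookup 145.185.149.230: bits 10 walk d0:H2→d1:-→d2:- -> H2
  add 3.182.0.0/16 -> H5 at depth 16
  lookup 162.0.0.122: bits 10100010000 walk d0:H2→d1:-→d2:-→d3:-→d4:-→d5:H4→d6:-→d7:-→d8:H5→d9:-→d10:-→d11:- -> H5
  add 3.182.0.0/16 -> H3 at depth 16

== LOOKUPS ==
["H0","no-route","H0","H0","H5","H2","H2","H4","H0","H3","H4","H2","H5"]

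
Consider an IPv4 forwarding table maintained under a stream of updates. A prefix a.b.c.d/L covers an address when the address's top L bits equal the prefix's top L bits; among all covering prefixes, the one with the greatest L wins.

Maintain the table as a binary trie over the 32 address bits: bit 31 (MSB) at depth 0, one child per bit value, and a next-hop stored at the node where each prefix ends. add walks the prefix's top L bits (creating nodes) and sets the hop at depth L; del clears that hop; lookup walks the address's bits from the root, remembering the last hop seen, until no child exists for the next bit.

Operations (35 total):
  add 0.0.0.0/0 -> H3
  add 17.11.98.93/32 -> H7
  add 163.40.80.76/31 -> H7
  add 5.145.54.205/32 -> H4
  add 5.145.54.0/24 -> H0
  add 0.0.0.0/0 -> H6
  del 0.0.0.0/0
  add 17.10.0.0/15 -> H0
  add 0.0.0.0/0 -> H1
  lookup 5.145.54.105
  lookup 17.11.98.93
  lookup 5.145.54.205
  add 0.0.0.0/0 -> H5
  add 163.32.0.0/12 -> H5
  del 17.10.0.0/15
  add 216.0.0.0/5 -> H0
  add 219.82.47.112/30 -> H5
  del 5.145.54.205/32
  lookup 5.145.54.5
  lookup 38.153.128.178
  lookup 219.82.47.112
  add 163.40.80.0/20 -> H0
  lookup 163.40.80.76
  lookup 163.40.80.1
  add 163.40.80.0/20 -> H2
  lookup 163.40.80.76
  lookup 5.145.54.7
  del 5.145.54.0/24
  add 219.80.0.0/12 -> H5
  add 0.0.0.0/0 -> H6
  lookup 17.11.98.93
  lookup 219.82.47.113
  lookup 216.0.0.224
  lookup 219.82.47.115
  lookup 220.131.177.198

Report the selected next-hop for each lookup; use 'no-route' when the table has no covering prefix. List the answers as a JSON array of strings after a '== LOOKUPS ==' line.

Apply in order:
  + 0.0.0.0/0 (H3) depth=0
  + 17.11.98.93/32 (H7) depth=32
  + 163.40.80.76/31 (H7) depth=31
  + 5.145.54.205/32 (H4) depth=32
  + 5.145.54.0/24 (H0) depth=24
  + 0.0.0.0/0 (H6) depth=0
  del 0.0.0.0/0 (clear depth 0)
  + 17.10.0.0/15 (H0) depth=15
  + 0.0.0.0/0 (H1) depth=0
  ? 5.145.54.105  path d0:H1→d1:-→d2:-→d3:-→d4:-→d5:-→d6:-→d7:-→d8:-→d9:-→d10:-→d11:-→d12:-→d13:-→d14:-→d15:-→d16:-→d17:-→d18:-→d19:-→d20:-→d21:-→d22:-→d23:-→d24:H0  best=H0
  ? 17.11.98.93  path d0:H1→d1:-→d2:-→d3:-→d4:-→d5:-→d6:-→d7:-→d8:-→d9:-→d10:-→d11:-→d12:-→d13:-→d14:-→d15:H0→d16:-→d17:-→d18:-→d19:-→d20:-→d21:-→d22:-→d23:-→d24:-→d25:-→d26:-→d27:-→d28:-→d29:-→d30:-→d31:-→d32:H7  best=H7
  ? 5.145.54.205  path d0:H1→d1:-→d2:-→d3:-→d4:-→d5:-→d6:-→d7:-→d8:-→d9:-→d10:-→d11:-→d12:-→d13:-→d14:-→d15:-→d16:-→d17:-→d18:-→d19:-→d20:-→d21:-→d22:-→d23:-→d24:H0→d25:-→d26:-→d27:-→d28:-→d29:-→d30:-→d31:-→d32:H4  best=H4
  + 0.0.0.0/0 (H5) depth=0
  + 163.32.0.0/12 (H5) depth=12
  del 17.10.0.0/15 (clear depth 15)
  + 216.0.0.0/5 (H0) depth=5
  + 219.82.47.112/30 (H5) depth=30
  del 5.145.54.205/32 (clear depth 32)
  ? 5.145.54.5  path d0:H5→d1:-→d2:-→d3:-→d4:-→d5:-→d6:-→d7:-→d8:-→d9:-→d10:-→d11:-→d12:-→d13:-→d14:-→d15:-→d16:-→d17:-→d18:-→d19:-→d20:-→d21:-→d22:-→d23:-→d24:H0  best=H0
  ? 38.153.128.178  path d0:H5→d1:-→d2:-  best=H5
  ? 219.82.47.112  path d0:H5→d1:-→d2:-→d3:-→d4:-→d5:H0→d6:-→d7:-→d8:-→d9:-→d10:-→d11:-→d12:-→d13:-→d14:-→d15:-→d16:-→d17:-→d18:-→d19:-→d20:-→d21:-→d22:-→d23:-→d24:-→d25:-→d26:-→d27:-→d28:-→d29:-→d30:H5  best=H5
  + 163.40.80.0/20 (H0) depth=20
  ? 163.40.80.76  path d0:H5→d1:-→d2:-→d3:-→d4:-→d5:-→d6:-→d7:-→d8:-→d9:-→d10:-→d11:-→d12:H5→d13:-→d14:-→d15:-→d16:-→d17:-→d18:-→d19:-→d20:H0→d21:-→d22:-→d23:-→d24:-→d25:-→d26:-→d27:-→d28:-→d29:-→d30:-→d31:H7  best=H7
  ? 163.40.80.1  path d0:H5→d1:-→d2:-→d3:-→d4:-→d5:-→d6:-→d7:-→d8:-→d9:-→d10:-→d11:-→d12:H5→d13:-→d14:-→d15:-→d16:-→d17:-→d18:-→d19:-→d20:H0→d21:-→d22:-→d23:-→d24:-→d25:-  best=H0
  + 163.40.80.0/20 (H2) depth=20
  ? 163.40.80.76  path d0:H5→d1:-→d2:-→d3:-→d4:-→d5:-→d6:-→d7:-→d8:-→d9:-→d10:-→d11:-→d12:H5→d13:-→d14:-→d15:-→d16:-→d17:-→d18:-→d19:-→d20:H2→d21:-→d22:-→d23:-→d24:-→d25:-→d26:-→d27:-→d28:-→d29:-→d30:-→d31:H7  best=H7
  ? 5.145.54.7  path d0:H5→d1:-→d2:-→d3:-→d4:-→d5:-→d6:-→d7:-→d8:-→d9:-→d10:-→d11:-→d12:-→d13:-→d14:-→d15:-→d16:-→d17:-→d18:-→d19:-→d20:-→d21:-→d22:-→d23:-→d24:H0  best=H0
  del 5.145.54.0/24 (clear depth 24)
  + 219.80.0.0/12 (H5) depth=12
  + 0.0.0.0/0 (H6) depth=0
  ? 17.11.98.93  path d0:H6→d1:-→d2:-→d3:-→d4:-→d5:-→d6:-→d7:-→d8:-→d9:-→d10:-→d11:-→d12:-→d13:-→d14:-→d15:-→d16:-→d17:-→d18:-→d19:-→d20:-→d21:-→d22:-→d23:-→d24:-→d25:-→d26:-→d27:-→d28:-→d29:-→d30:-→d31:-→d32:H7  best=H7
  ? 219.82.47.113  path d0:H6→d1:-→d2:-→d3:-→d4:-→d5:H0→d6:-→d7:-→d8:-→d9:-→d10:-→d11:-→d12:H5→d13:-→d14:-→d15:-→d16:-→d17:-→d18:-→d19:-→d20:-→d21:-→d22:-→d23:-→d24:-→d25:-→d26:-→d27:-→d28:-→d29:-→d30:H5  best=H5
  ? 216.0.0.224  path d0:H6→d1:-→d2:-→d3:-→d4:-→d5:H0→d6:-  best=H0
  ? 219.82.47.115  path d0:H6→d1:-→d2:-→d3:-→d4:-→d5:H0→d6:-→d7:-→d8:-→d9:-→d10:-→d11:-→d12:H5→d13:-→d14:-→d15:-→d16:-→d17:-→d18:-→d19:-→d20:-→d21:-→d22:-→d23:-→d24:-→d25:-→d26:-→d27:-→d28:-→d29:-→d30:H5  best=H5
  ? 220.131.177.198  path d0:H6→d1:-→d2:-→d3:-→d4:-→d5:H0  best=H0

== LOOKUPS ==
["H0","H7","H4","H0","H5","H5","H7","H0","H7","H0","H7","H5","H0","H5","H0"]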